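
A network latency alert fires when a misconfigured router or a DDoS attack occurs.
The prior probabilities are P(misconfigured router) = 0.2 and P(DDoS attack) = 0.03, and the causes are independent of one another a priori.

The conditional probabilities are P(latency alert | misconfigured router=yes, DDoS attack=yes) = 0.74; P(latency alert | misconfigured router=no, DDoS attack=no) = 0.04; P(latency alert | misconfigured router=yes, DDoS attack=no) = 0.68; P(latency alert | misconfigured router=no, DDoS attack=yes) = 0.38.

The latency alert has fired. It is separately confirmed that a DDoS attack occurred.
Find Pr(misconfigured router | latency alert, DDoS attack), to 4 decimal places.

Pr(misconfigured router | latency alert, DDoS attack) ≈ 0.3274

By total probability over both values of misconfigured router:
  P(latency alert | DDoS attack) = 0.38·0.8 + 0.74·0.2
        = 0.304000 + 0.148000 = 0.452000
Keeping only the misconfigured router-present terms gives 0.148000, so
  P(misconfigured router | latency alert, DDoS attack) = 0.148000 / 0.452000 ≈ 0.3274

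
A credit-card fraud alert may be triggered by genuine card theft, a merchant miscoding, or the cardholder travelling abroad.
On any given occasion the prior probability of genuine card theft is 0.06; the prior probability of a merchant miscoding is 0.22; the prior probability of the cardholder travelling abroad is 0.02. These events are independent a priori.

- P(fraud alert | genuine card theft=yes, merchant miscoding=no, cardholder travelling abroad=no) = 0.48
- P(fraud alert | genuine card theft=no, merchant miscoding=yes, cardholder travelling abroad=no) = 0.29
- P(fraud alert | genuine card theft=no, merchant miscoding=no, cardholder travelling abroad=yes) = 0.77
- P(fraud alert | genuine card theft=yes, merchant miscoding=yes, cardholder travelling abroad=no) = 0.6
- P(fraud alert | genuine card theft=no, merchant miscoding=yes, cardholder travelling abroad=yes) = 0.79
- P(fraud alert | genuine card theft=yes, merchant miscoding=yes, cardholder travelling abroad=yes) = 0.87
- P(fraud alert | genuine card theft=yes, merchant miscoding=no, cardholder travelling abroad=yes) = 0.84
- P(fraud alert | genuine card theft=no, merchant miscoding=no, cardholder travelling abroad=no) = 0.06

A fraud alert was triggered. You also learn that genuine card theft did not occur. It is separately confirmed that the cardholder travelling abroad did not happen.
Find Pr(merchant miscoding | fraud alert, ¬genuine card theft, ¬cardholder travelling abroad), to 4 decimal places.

Weight on merchant miscoding=true, given the evidence: 0.29·0.22 = 0.063800
Normalizer over all consistent configurations: 0.06·0.78 + 0.29·0.22 = 0.110600
P(merchant miscoding | fraud alert, ¬genuine card theft, ¬cardholder travelling abroad) = 0.063800/0.110600 ≈ 0.5769

Pr(merchant miscoding | fraud alert, ¬genuine card theft, ¬cardholder travelling abroad) ≈ 0.5769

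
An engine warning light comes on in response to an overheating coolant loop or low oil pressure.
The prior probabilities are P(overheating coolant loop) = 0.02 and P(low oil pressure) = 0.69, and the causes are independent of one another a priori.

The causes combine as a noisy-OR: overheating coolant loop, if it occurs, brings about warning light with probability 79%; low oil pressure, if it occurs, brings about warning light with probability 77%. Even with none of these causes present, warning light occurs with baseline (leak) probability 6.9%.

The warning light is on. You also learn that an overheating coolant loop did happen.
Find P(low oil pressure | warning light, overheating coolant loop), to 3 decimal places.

P(low oil pressure | warning light, overheating coolant loop) ≈ 0.725

Under noisy-OR, P(warning light | causes) = 1 − (1−0.069)·∏(1−qᵢ) over the active causes.
Numerator (weight on configurations with low oil pressure): 0.955033·0.69 = 0.658973
The normalizing constant is 0.80449·0.31 + 0.955033·0.69 = 0.908365
Posterior = 0.658973 / 0.908365 ≈ 0.725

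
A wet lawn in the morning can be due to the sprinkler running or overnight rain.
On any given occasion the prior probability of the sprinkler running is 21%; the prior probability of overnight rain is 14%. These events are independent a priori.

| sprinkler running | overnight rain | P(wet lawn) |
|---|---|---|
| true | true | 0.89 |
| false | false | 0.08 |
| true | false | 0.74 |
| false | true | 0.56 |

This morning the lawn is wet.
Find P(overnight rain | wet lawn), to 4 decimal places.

For the numerator, keep only overnight rain=true terms: 0.061936 + 0.026166 = 0.088102
Denominator P(wet lawn): 0.08×0.79×0.86 + 0.56×0.79×0.14 + 0.74×0.21×0.86 + 0.89×0.21×0.14 = 0.276098
P(overnight rain | wet lawn) = 0.088102/0.276098 ≈ 0.3191

P(overnight rain | wet lawn) ≈ 0.3191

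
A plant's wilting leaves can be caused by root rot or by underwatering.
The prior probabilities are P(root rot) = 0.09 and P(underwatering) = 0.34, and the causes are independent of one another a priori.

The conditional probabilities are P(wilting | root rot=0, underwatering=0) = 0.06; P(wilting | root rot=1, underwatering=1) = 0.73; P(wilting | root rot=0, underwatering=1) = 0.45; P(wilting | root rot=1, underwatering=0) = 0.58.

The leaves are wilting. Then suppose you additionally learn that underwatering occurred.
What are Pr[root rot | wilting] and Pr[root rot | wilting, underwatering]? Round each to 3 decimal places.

Sum P(wilting|·) weighted by the priors over the 4 (root rot, underwatering) configurations:
  P(wilting) = 0.06×0.91×0.66 + 0.45×0.91×0.34 + 0.58×0.09×0.66 + 0.73×0.09×0.34
        = 0.036036 + 0.139230 + 0.034452 + 0.022338 = 0.232056
Keeping only the root rot-present terms gives 0.056790, so
  P(root rot | wilting) = 0.056790 / 0.232056 ≈ 0.245

Now condition on the additional information:
P(wilting | underwatering) = 0.45·0.91 + 0.73·0.09 = 0.409500 + 0.065700 = 0.475200
Of this, 0.065700 comes from 0.73·0.09 (the root rot=true cases).
Hence the posterior is 0.065700/0.475200 ≈ 0.138.

Pr[root rot | wilting] ≈ 0.245; Pr[root rot | wilting, underwatering] ≈ 0.138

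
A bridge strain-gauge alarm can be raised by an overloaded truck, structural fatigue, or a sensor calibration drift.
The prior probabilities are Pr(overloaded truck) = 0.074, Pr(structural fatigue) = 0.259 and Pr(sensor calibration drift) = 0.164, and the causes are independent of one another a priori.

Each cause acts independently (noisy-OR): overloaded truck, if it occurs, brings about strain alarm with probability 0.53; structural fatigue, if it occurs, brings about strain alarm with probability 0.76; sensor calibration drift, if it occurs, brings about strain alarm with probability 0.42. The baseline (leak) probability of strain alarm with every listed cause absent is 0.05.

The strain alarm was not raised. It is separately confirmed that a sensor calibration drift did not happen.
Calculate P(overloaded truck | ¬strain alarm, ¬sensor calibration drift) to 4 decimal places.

Under noisy-OR, P(strain alarm | causes) = 1 − (1−0.05)·∏(1−qᵢ) over the active causes.
Enumerate the 4 (overloaded truck, structural fatigue) configurations and weight by the priors:
  P(¬strain alarm | ¬sensor calibration drift) = 0.95×0.926×0.741 + 0.228×0.926×0.259 + 0.4465×0.074×0.741 + 0.10716×0.074×0.259
        = 0.651858 + 0.054682 + 0.024483 + 0.002054 = 0.733077
Configurations with overloaded truck contribute 0.026537, so
  P(overloaded truck | ¬strain alarm, ¬sensor calibration drift) = 0.026537 / 0.733077 ≈ 0.0362

P(overloaded truck | ¬strain alarm, ¬sensor calibration drift) ≈ 0.0362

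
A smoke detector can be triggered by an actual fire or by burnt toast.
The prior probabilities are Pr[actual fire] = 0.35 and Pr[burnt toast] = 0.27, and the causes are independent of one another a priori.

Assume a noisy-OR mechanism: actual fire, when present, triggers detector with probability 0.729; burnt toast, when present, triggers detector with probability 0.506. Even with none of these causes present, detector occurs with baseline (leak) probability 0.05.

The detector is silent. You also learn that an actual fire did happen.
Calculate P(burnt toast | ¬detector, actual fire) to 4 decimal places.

P(burnt toast | ¬detector, actual fire) ≈ 0.1545

Under noisy-OR, P(detector | causes) = 1 − (1−0.05)·∏(1−qᵢ) over the active causes.
P(¬detector | actual fire) = 0.25745*0.73 + 0.12718*0.27 = 0.187939 + 0.034339 = 0.222278
Restricting to configurations with burnt toast present: 0.12718*0.27 = 0.034339.
Hence the posterior is 0.034339/0.222278 ≈ 0.1545.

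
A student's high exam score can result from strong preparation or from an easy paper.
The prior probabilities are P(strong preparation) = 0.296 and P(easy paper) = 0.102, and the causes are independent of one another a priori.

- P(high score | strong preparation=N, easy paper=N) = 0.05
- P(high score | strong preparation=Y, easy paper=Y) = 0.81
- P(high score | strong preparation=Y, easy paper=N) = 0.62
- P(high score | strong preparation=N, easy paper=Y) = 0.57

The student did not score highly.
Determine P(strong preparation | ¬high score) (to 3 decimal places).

P(strong preparation | ¬high score) ≈ 0.145

Sum P(¬high score|·) weighted by the priors over the 4 (strong preparation, easy paper) configurations:
  P(¬high score) = 0.95·0.704·0.898 + 0.43·0.704·0.102 + 0.38·0.296·0.898 + 0.19·0.296·0.102
        = 0.600582 + 0.030877 + 0.101007 + 0.005736 = 0.738202
The terms with strong preparation present sum to 0.106743, so
  P(strong preparation | ¬high score) = 0.106743 / 0.738202 ≈ 0.145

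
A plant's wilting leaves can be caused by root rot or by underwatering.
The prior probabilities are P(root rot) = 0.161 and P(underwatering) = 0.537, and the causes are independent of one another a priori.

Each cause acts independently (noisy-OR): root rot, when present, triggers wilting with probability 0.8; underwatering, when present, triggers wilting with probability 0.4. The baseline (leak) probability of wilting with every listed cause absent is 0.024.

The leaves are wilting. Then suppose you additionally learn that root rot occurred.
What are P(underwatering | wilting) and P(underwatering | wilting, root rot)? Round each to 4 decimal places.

P(underwatering | wilting) ≈ 0.7914; P(underwatering | wilting, root rot) ≈ 0.5599

Under noisy-OR, P(wilting | causes) = 1 − (1−0.024)·∏(1−qᵢ) over the active causes.
For the numerator, keep only underwatering=true terms: 0.186705 + 0.076331 = 0.263036
The normalizing constant is 0.024×0.839×0.463 + 0.4144×0.839×0.537 + 0.8048×0.161×0.463 + 0.88288×0.161×0.537 = 0.332351
Posterior = 0.263036 / 0.332351 ≈ 0.7914

Now condition on the additional information:
P(wilting | root rot) = 0.8048*0.463 + 0.88288*0.537 = 0.372622 + 0.474107 = 0.846729
The underwatering-present share is 0.88288*0.537 = 0.474107.
Hence the posterior is 0.474107/0.846729 ≈ 0.5599.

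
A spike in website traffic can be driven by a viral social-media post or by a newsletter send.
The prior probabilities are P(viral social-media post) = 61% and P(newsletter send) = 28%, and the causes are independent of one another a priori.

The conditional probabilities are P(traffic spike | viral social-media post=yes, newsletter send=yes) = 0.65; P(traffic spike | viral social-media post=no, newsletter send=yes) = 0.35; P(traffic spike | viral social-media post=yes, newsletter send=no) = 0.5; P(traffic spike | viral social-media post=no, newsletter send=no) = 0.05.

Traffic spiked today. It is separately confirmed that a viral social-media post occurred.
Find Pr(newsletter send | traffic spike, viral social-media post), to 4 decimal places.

By total probability over both values of newsletter send:
  P(traffic spike | viral social-media post) = 0.5×0.72 + 0.65×0.28
        = 0.360000 + 0.182000 = 0.542000
Keeping only the newsletter send-present terms gives 0.182000, so
  P(newsletter send | traffic spike, viral social-media post) = 0.182000 / 0.542000 ≈ 0.3358

Pr(newsletter send | traffic spike, viral social-media post) ≈ 0.3358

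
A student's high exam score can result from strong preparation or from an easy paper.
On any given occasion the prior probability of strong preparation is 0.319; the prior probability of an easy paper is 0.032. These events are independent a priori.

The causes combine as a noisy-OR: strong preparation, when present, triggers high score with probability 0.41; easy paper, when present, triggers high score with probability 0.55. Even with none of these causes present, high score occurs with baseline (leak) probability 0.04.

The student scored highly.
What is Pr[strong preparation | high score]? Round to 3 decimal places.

Under noisy-OR, P(high score | causes) = 1 − (1−0.04)·∏(1−qᵢ) over the active causes.
Sum P(high score|·) weighted by the priors over the 4 (strong preparation, easy paper) configurations:
  P(high score) = 0.04·0.681·0.968 + 0.568·0.681·0.032 + 0.4336·0.319·0.968 + 0.74512·0.319·0.032
        = 0.026368 + 0.012378 + 0.133892 + 0.007606 = 0.180244
Configurations with strong preparation contribute 0.141498, so
  P(strong preparation | high score) = 0.141498 / 0.180244 ≈ 0.785

Pr[strong preparation | high score] ≈ 0.785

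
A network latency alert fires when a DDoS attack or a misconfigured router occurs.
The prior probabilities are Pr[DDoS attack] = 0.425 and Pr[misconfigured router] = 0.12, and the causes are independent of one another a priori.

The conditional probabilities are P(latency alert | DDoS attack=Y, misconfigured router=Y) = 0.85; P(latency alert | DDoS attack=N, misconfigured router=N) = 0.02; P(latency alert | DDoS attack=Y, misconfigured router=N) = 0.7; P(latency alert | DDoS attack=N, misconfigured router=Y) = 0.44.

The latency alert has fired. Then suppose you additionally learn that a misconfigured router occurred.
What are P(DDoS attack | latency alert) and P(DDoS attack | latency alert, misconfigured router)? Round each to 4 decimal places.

Numerator (weight on configurations with DDoS attack): 0.261800 + 0.043350 = 0.305150
The normalizing constant is 0.02·0.575·0.88 + 0.44·0.575·0.12 + 0.7·0.425·0.88 + 0.85·0.425·0.12 = 0.345630
Posterior = 0.305150 / 0.345630 ≈ 0.8829

Now condition on the additional information:
Weight on DDoS attack=true, given the evidence: 0.85*0.425 = 0.361250
The normalizing constant is 0.44*0.575 + 0.85*0.425 = 0.614250
P(DDoS attack | latency alert, misconfigured router) = 0.361250/0.614250 ≈ 0.5881
The drop from 0.8829 to 0.5881 is the explaining-away (discounting) effect.

P(DDoS attack | latency alert) ≈ 0.8829; P(DDoS attack | latency alert, misconfigured router) ≈ 0.5881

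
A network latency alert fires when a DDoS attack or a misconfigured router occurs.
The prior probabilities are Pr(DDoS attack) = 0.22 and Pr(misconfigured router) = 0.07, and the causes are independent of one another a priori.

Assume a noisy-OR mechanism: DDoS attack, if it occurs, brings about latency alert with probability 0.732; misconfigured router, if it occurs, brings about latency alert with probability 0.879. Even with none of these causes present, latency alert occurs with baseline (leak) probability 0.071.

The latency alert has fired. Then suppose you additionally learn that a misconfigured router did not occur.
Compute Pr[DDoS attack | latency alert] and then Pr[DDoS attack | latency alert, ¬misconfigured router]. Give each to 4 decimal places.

Under noisy-OR, P(latency alert | causes) = 1 − (1−0.071)·∏(1−qᵢ) over the active causes.
Weight on DDoS attack=true, given the evidence: 0.153660 + 0.014936 = 0.168596
Normalizer over all consistent configurations: 0.071*0.78*0.93 + 0.887591*0.78*0.07 + 0.751028*0.22*0.93 + 0.969874*0.22*0.07 = 0.268561
P(DDoS attack | latency alert) = 0.168596/0.268561 ≈ 0.6278

Now condition on the additional information:
For the numerator, keep only DDoS attack=true terms: 0.751028×0.22 = 0.165226
Normalizer over all consistent configurations: 0.071×0.78 + 0.751028×0.22 = 0.220606
P(DDoS attack | latency alert, ¬misconfigured router) = 0.165226/0.220606 ≈ 0.7490
Ruling out misconfigured router raises the posterior on DDoS attack — the flip side of explaining away.

Pr[DDoS attack | latency alert] ≈ 0.6278; Pr[DDoS attack | latency alert, ¬misconfigured router] ≈ 0.7490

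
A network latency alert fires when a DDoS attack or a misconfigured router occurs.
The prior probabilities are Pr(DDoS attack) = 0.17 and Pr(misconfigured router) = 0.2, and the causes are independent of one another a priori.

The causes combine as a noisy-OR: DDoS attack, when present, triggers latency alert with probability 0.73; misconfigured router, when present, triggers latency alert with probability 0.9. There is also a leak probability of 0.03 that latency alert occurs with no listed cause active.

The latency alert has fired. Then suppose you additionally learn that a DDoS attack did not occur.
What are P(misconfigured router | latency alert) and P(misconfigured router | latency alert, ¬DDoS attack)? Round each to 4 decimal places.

Under noisy-OR, P(latency alert | causes) = 1 − (1−0.03)·∏(1−qᵢ) over the active causes.
For the numerator, keep only misconfigured router=true terms: 0.149898 + 0.033110 = 0.183008
The normalizing constant is 0.03×0.83×0.8 + 0.903×0.83×0.2 + 0.7381×0.17×0.8 + 0.97381×0.17×0.2 = 0.303310
Posterior = 0.183008 / 0.303310 ≈ 0.6034

Now also conditioning on DDoS attack≠true:
Enumerate both values of misconfigured router and weight by the priors:
  P(latency alert | ¬DDoS attack) = 0.03×0.8 + 0.903×0.2
        = 0.024000 + 0.180600 = 0.204600
The terms with misconfigured router present sum to 0.180600, so
  P(misconfigured router | latency alert, ¬DDoS attack) = 0.180600 / 0.204600 ≈ 0.8827

P(misconfigured router | latency alert) ≈ 0.6034; P(misconfigured router | latency alert, ¬DDoS attack) ≈ 0.8827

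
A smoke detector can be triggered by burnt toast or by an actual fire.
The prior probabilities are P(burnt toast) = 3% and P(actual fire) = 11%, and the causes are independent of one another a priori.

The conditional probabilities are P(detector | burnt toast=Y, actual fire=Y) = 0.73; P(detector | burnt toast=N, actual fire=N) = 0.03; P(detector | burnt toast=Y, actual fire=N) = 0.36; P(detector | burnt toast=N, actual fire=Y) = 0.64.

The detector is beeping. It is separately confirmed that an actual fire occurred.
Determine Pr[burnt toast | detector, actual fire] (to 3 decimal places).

By total probability over both values of burnt toast:
  P(detector | actual fire) = 0.64*0.97 + 0.73*0.03
        = 0.620800 + 0.021900 = 0.642700
Configurations with burnt toast contribute 0.021900, so
  P(burnt toast | detector, actual fire) = 0.021900 / 0.642700 ≈ 0.034

Pr[burnt toast | detector, actual fire] ≈ 0.034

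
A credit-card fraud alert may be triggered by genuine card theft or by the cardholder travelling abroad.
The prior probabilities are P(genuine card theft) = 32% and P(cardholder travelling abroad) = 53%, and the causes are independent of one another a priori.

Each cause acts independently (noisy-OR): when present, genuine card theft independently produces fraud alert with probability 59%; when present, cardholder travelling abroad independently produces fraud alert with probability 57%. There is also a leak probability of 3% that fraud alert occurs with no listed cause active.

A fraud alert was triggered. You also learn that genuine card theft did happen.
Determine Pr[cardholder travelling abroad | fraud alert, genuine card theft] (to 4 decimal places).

Under noisy-OR, P(fraud alert | causes) = 1 − (1−0.03)·∏(1−qᵢ) over the active causes.
For the numerator, keep only cardholder travelling abroad=true terms: 0.828989×0.53 = 0.439364
Denominator P(fraud alert | genuine card theft): 0.6023×0.47 + 0.828989×0.53 = 0.722445
P(cardholder travelling abroad | fraud alert, genuine card theft) = 0.439364/0.722445 ≈ 0.6082

Pr[cardholder travelling abroad | fraud alert, genuine card theft] ≈ 0.6082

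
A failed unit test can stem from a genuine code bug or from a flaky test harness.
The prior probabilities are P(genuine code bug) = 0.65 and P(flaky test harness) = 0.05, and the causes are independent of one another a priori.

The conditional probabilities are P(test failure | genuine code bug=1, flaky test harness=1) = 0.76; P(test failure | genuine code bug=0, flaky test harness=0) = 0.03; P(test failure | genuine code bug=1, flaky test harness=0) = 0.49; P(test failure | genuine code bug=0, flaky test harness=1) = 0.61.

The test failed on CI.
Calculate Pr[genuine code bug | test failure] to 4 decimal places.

P(test failure) = 0.03*0.35*0.95 + 0.61*0.35*0.05 + 0.49*0.65*0.95 + 0.76*0.65*0.05 = 0.009975 + 0.010675 + 0.302575 + 0.024700 = 0.347925
Of this, 0.327275 comes from 0.302575 + 0.024700 (the genuine code bug=true cases).
Hence the posterior is 0.327275/0.347925 ≈ 0.9406.

Pr[genuine code bug | test failure] ≈ 0.9406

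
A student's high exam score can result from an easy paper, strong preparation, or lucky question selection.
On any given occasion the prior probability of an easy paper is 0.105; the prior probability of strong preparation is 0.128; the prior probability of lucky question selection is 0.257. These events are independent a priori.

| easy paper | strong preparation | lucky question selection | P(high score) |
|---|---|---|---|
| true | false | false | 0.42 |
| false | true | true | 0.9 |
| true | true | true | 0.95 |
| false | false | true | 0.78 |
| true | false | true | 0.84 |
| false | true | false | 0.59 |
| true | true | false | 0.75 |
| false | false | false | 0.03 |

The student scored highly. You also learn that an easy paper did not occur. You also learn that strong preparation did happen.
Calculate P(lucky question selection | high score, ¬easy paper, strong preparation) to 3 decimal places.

P(lucky question selection | high score, ¬easy paper, strong preparation) ≈ 0.345

Numerator (weight on configurations with lucky question selection): 0.9·0.257 = 0.231300
Normalizer over all consistent configurations: 0.59·0.743 + 0.9·0.257 = 0.669670
P(lucky question selection | high score, ¬easy paper, strong preparation) = 0.231300/0.669670 ≈ 0.345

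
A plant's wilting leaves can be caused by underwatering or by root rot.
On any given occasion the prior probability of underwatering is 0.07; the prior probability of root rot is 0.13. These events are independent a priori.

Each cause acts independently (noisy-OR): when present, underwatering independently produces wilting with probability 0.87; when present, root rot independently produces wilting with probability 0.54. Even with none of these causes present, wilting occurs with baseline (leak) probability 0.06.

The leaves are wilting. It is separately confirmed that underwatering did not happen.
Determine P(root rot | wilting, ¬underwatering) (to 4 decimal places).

P(root rot | wilting, ¬underwatering) ≈ 0.5857

Under noisy-OR, P(wilting | causes) = 1 − (1−0.06)·∏(1−qᵢ) over the active causes.
Enumerate both values of root rot and weight by the priors:
  P(wilting | ¬underwatering) = 0.06×0.87 + 0.5676×0.13
        = 0.052200 + 0.073788 = 0.125988
Configurations with root rot contribute 0.073788, so
  P(root rot | wilting, ¬underwatering) = 0.073788 / 0.125988 ≈ 0.5857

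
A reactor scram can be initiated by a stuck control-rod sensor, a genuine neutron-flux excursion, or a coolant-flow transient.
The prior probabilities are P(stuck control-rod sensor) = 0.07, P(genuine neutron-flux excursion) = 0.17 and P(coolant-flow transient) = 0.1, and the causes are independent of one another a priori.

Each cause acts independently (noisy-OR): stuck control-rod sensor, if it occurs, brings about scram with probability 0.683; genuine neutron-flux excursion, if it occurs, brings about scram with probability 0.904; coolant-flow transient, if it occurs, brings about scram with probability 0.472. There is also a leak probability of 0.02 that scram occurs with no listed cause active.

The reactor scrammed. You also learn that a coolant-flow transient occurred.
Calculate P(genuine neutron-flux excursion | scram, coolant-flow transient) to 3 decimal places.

P(genuine neutron-flux excursion | scram, coolant-flow transient) ≈ 0.278

Under noisy-OR, P(scram | causes) = 1 − (1−0.02)·∏(1−qᵢ) over the active causes.
Sum P(scram|·) weighted by the priors over the 4 (stuck control-rod sensor, genuine neutron-flux excursion) configurations:
  P(scram | coolant-flow transient) = 0.48256·0.93·0.83 + 0.950326·0.93·0.17 + 0.835972·0.07·0.83 + 0.984253·0.07·0.17
        = 0.372488 + 0.150247 + 0.048570 + 0.011713 = 0.583018
Configurations with genuine neutron-flux excursion contribute 0.161960, so
  P(genuine neutron-flux excursion | scram, coolant-flow transient) = 0.161960 / 0.583018 ≈ 0.278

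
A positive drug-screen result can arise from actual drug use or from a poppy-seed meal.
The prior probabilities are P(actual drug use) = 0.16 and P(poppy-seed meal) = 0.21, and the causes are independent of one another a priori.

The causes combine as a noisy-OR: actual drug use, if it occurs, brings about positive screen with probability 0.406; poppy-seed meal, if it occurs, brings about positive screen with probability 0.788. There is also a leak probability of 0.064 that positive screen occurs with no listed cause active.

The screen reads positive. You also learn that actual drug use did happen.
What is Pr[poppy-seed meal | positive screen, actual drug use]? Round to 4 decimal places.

Under noisy-OR, P(positive screen | causes) = 1 − (1−0.064)·∏(1−qᵢ) over the active causes.
Numerator (weight on configurations with poppy-seed meal): 0.882131*0.21 = 0.185248
Normalizer over all consistent configurations: 0.444016*0.79 + 0.882131*0.21 = 0.536021
P(poppy-seed meal | positive screen, actual drug use) = 0.185248/0.536021 ≈ 0.3456

Pr[poppy-seed meal | positive screen, actual drug use] ≈ 0.3456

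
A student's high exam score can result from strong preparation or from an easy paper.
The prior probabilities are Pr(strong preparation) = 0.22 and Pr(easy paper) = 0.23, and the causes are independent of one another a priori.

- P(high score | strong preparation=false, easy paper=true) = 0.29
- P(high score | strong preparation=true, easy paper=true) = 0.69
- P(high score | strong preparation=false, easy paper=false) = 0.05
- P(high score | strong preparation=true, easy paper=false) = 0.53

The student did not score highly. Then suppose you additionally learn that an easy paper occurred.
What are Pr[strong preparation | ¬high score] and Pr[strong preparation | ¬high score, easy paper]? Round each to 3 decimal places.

Weight on strong preparation=true, given the evidence: 0.079618 + 0.015686 = 0.095304
The normalizing constant is 0.95×0.78×0.77 + 0.71×0.78×0.23 + 0.47×0.22×0.77 + 0.31×0.22×0.23 = 0.793248
P(strong preparation | ¬high score) = 0.095304/0.793248 ≈ 0.120

With the extra evidence:
Sum P(¬high score|·) weighted by the priors over both values of strong preparation:
  P(¬high score | easy paper) = 0.71×0.78 + 0.31×0.22
        = 0.553800 + 0.068200 = 0.622000
Keeping only the strong preparation-present terms gives 0.068200, so
  P(strong preparation | ¬high score, easy paper) = 0.068200 / 0.622000 ≈ 0.110

Pr[strong preparation | ¬high score] ≈ 0.120; Pr[strong preparation | ¬high score, easy paper] ≈ 0.110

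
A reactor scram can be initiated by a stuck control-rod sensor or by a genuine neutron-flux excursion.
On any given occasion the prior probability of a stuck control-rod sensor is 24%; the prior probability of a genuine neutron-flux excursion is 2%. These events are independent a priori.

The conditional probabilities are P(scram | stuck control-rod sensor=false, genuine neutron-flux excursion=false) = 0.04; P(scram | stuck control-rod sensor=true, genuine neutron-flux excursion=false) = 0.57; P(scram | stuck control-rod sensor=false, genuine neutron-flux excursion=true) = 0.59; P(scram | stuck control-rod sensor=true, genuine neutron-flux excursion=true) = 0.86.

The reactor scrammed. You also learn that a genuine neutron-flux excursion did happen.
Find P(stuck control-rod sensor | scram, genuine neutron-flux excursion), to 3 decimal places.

P(stuck control-rod sensor | scram, genuine neutron-flux excursion) ≈ 0.315

P(scram | genuine neutron-flux excursion) = 0.59×0.76 + 0.86×0.24 = 0.448400 + 0.206400 = 0.654800
Restricting to configurations with stuck control-rod sensor present: 0.86×0.24 = 0.206400.
So P(stuck control-rod sensor | scram, genuine neutron-flux excursion) = 0.206400/0.654800 ≈ 0.315.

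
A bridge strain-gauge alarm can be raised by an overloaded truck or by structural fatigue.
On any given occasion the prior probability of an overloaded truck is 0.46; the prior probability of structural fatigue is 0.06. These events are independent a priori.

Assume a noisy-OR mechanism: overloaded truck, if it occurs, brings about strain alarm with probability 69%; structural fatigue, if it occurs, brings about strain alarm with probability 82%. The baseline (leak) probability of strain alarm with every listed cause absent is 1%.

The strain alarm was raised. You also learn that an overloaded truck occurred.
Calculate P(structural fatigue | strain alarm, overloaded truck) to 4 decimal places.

P(structural fatigue | strain alarm, overloaded truck) ≈ 0.0800

Under noisy-OR, P(strain alarm | causes) = 1 − (1−0.01)·∏(1−qᵢ) over the active causes.
Sum P(strain alarm|·) weighted by the priors over both values of structural fatigue:
  P(strain alarm | overloaded truck) = 0.6931*0.94 + 0.944758*0.06
        = 0.651514 + 0.056685 = 0.708199
Keeping only the structural fatigue-present terms gives 0.056685, so
  P(structural fatigue | strain alarm, overloaded truck) = 0.056685 / 0.708199 ≈ 0.0800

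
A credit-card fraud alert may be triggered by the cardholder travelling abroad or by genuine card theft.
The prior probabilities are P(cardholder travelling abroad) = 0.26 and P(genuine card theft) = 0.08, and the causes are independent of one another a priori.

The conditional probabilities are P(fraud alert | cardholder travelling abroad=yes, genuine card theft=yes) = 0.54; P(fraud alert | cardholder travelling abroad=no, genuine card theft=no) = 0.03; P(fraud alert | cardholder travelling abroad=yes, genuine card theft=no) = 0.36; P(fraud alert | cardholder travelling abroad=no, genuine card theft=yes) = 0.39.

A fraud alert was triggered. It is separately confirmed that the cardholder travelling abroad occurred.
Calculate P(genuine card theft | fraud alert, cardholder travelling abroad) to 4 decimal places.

P(genuine card theft | fraud alert, cardholder travelling abroad) ≈ 0.1154

By total probability over both values of genuine card theft:
  P(fraud alert | cardholder travelling abroad) = 0.36×0.92 + 0.54×0.08
        = 0.331200 + 0.043200 = 0.374400
The terms with genuine card theft present sum to 0.043200, so
  P(genuine card theft | fraud alert, cardholder travelling abroad) = 0.043200 / 0.374400 ≈ 0.1154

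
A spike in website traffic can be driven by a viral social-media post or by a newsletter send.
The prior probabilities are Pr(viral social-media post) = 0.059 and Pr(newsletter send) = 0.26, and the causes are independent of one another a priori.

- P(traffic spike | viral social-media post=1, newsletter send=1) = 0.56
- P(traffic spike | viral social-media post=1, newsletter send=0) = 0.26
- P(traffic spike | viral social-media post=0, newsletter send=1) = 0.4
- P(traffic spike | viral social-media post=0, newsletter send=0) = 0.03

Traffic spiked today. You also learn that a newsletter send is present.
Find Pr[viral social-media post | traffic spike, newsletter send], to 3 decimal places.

Pr[viral social-media post | traffic spike, newsletter send] ≈ 0.081

P(traffic spike | newsletter send) = 0.4·0.941 + 0.56·0.059 = 0.376400 + 0.033040 = 0.409440
Restricting to configurations with viral social-media post present: 0.56·0.059 = 0.033040.
Hence the posterior is 0.033040/0.409440 ≈ 0.081.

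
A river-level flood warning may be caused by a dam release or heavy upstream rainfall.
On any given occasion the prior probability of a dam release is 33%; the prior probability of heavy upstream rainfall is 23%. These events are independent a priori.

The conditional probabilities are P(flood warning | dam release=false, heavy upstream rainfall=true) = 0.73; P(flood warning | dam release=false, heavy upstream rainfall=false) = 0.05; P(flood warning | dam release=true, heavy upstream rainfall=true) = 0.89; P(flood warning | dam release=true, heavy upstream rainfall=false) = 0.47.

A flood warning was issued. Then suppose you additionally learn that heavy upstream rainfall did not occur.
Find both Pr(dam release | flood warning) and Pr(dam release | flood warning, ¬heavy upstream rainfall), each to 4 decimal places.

Enumerate the 4 (dam release, heavy upstream rainfall) configurations and weight by the priors:
  P(flood warning) = 0.05×0.67×0.77 + 0.73×0.67×0.23 + 0.47×0.33×0.77 + 0.89×0.33×0.23
        = 0.025795 + 0.112493 + 0.119427 + 0.067551 = 0.325266
The terms with dam release present sum to 0.186978, so
  P(dam release | flood warning) = 0.186978 / 0.325266 ≈ 0.5748

Now also conditioning on heavy upstream rainfall≠true:
P(flood warning | ¬heavy upstream rainfall) = 0.05*0.67 + 0.47*0.33 = 0.033500 + 0.155100 = 0.188600
Restricting to configurations with dam release present: 0.47*0.33 = 0.155100.
Hence the posterior is 0.155100/0.188600 ≈ 0.8224.

Pr(dam release | flood warning) ≈ 0.5748; Pr(dam release | flood warning, ¬heavy upstream rainfall) ≈ 0.8224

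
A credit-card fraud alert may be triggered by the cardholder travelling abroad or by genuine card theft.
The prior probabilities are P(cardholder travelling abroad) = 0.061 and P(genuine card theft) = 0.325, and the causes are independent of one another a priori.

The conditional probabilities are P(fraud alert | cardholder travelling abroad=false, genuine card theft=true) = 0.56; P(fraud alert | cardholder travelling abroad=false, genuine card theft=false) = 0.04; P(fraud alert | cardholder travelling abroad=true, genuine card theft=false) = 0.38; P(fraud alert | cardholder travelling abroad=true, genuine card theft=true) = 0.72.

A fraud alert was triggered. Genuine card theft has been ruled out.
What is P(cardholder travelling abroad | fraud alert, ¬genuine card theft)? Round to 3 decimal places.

P(cardholder travelling abroad | fraud alert, ¬genuine card theft) ≈ 0.382

Sum P(fraud alert|·) weighted by the priors over both values of cardholder travelling abroad:
  P(fraud alert | ¬genuine card theft) = 0.04*0.939 + 0.38*0.061
        = 0.037560 + 0.023180 = 0.060740
Configurations with cardholder travelling abroad contribute 0.023180, so
  P(cardholder travelling abroad | fraud alert, ¬genuine card theft) = 0.023180 / 0.060740 ≈ 0.382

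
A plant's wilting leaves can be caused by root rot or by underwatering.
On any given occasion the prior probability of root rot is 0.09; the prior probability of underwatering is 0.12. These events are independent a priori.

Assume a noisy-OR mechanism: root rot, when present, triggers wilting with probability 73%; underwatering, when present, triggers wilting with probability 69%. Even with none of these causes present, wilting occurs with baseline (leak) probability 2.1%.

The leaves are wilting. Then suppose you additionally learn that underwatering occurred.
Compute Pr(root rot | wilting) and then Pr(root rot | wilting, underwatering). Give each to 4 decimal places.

Under noisy-OR, P(wilting | causes) = 1 − (1−0.021)·∏(1−qᵢ) over the active causes.
Numerator (weight on configurations with root rot): 0.058265 + 0.009915 = 0.068180
Denominator P(wilting): 0.021*0.91*0.88 + 0.69651*0.91*0.12 + 0.73567*0.09*0.88 + 0.918058*0.09*0.12 = 0.161056
P(root rot | wilting) = 0.068180/0.161056 ≈ 0.4233

Now condition on the additional information:
For the numerator, keep only root rot=true terms: 0.918058·0.09 = 0.082625
Denominator P(wilting | underwatering): 0.69651·0.91 + 0.918058·0.09 = 0.716449
P(root rot | wilting, underwatering) = 0.082625/0.716449 ≈ 0.1153
— underwatering explains away the evidence for root rot.

Pr(root rot | wilting) ≈ 0.4233; Pr(root rot | wilting, underwatering) ≈ 0.1153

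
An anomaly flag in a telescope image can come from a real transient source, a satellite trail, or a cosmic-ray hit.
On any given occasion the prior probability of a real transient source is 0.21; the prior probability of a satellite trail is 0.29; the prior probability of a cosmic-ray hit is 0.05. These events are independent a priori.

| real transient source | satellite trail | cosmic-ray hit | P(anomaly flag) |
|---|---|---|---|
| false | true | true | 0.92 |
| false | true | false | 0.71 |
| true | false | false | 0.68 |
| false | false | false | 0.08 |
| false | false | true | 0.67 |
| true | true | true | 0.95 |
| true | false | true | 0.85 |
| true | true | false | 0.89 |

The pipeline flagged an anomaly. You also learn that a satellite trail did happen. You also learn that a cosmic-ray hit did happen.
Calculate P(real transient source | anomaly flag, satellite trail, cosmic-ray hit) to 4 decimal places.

Numerator (weight on configurations with real transient source): 0.95*0.21 = 0.199500
Normalizer over all consistent configurations: 0.92*0.79 + 0.95*0.21 = 0.926300
P(real transient source | anomaly flag, satellite trail, cosmic-ray hit) = 0.199500/0.926300 ≈ 0.2154

P(real transient source | anomaly flag, satellite trail, cosmic-ray hit) ≈ 0.2154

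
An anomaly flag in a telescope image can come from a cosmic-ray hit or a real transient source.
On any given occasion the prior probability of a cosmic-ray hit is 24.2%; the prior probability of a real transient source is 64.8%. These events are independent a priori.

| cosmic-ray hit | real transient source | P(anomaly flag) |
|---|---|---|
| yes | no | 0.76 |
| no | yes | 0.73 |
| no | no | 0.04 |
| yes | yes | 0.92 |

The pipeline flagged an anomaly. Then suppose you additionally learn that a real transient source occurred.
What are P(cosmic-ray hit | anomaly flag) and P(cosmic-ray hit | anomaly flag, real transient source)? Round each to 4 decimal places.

P(cosmic-ray hit | anomaly flag) ≈ 0.3615; P(cosmic-ray hit | anomaly flag, real transient source) ≈ 0.2869

Weight on cosmic-ray hit=true, given the evidence: 0.064740 + 0.144271 = 0.209011
The normalizing constant is 0.04·0.758·0.352 + 0.73·0.758·0.648 + 0.76·0.242·0.352 + 0.92·0.242·0.648 = 0.578248
Posterior = 0.209011 / 0.578248 ≈ 0.3615

With the extra evidence:
P(anomaly flag | real transient source) = 0.73·0.758 + 0.92·0.242 = 0.553340 + 0.222640 = 0.775980
Of this, 0.222640 comes from 0.92·0.242 (the cosmic-ray hit=true cases).
Hence the posterior is 0.222640/0.775980 ≈ 0.2869.
The drop from 0.3615 to 0.2869 is the explaining-away (discounting) effect.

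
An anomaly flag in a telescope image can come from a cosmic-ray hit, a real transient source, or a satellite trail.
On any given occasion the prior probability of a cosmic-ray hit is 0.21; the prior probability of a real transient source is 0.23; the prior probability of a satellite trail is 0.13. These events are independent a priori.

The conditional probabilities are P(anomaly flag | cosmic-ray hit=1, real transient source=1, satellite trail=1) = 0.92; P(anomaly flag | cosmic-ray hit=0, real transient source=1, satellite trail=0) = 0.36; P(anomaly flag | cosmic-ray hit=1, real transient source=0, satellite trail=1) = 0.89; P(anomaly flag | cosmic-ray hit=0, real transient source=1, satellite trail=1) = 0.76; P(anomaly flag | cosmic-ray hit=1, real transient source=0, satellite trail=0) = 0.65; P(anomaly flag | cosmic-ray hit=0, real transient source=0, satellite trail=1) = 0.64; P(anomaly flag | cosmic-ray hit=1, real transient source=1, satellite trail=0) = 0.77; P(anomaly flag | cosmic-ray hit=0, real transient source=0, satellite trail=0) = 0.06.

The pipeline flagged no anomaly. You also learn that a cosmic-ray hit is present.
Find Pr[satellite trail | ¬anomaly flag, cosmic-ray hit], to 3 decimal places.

Pr[satellite trail | ¬anomaly flag, cosmic-ray hit] ≈ 0.046

P(¬anomaly flag | cosmic-ray hit) = 0.35×0.77×0.87 + 0.11×0.77×0.13 + 0.23×0.23×0.87 + 0.08×0.23×0.13 = 0.234465 + 0.011011 + 0.046023 + 0.002392 = 0.293891
The satellite trail-present share is 0.011011 + 0.002392 = 0.013403.
So P(satellite trail | ¬anomaly flag, cosmic-ray hit) = 0.013403/0.293891 ≈ 0.046.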